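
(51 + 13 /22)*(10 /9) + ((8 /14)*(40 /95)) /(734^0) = 757943 /13167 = 57.56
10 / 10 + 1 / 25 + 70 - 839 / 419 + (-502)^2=2640465069 / 10475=252073.04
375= 375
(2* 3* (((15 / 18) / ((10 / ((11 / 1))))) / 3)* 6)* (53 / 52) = 583 / 52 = 11.21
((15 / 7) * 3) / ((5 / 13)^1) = 117 / 7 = 16.71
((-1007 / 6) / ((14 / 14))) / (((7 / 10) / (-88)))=443080 / 21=21099.05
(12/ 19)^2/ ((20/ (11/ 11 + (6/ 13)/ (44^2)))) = 113283/ 5678530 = 0.02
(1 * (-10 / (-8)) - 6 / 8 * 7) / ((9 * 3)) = -0.15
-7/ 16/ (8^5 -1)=-1/ 74896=-0.00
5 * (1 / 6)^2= 5 / 36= 0.14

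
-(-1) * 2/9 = 2/9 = 0.22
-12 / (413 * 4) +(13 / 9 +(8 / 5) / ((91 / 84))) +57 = 14475547 / 241605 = 59.91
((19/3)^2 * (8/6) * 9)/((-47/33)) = -15884/47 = -337.96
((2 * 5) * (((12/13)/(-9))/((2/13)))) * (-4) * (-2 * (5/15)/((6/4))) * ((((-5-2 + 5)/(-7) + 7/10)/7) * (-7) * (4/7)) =6.68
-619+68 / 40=-6173 / 10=-617.30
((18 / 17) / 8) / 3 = 3 / 68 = 0.04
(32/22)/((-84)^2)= 0.00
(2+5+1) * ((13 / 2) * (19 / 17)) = 988 / 17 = 58.12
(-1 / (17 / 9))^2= 81 / 289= 0.28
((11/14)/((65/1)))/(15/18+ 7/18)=0.01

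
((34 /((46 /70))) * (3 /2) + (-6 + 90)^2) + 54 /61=10009695 /1403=7134.49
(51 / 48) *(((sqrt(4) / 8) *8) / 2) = 17 / 16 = 1.06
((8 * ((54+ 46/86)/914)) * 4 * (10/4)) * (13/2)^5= 4353410425/78604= 55384.08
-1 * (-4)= 4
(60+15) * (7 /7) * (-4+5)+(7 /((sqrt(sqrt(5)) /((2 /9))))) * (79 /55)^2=87374 * 5^(3 /4) /136125+75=77.15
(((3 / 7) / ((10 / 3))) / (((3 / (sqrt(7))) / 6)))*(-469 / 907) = -603*sqrt(7) / 4535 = -0.35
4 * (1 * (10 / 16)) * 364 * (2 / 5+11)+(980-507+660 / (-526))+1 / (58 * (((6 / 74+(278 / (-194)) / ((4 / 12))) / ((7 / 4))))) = 10017776703547 / 923660208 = 10845.74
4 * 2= 8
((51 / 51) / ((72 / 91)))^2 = 8281 / 5184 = 1.60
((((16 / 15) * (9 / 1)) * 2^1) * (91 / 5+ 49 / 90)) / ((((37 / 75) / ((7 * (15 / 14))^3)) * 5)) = 2277450 / 37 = 61552.70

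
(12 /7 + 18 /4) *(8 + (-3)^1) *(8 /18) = 290 /21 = 13.81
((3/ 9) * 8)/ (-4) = -2/ 3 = -0.67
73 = 73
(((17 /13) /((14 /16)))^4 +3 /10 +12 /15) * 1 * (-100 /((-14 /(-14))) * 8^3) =-21377765022720 /68574961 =-311743.01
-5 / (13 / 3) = -15 / 13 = -1.15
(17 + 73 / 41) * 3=2310 / 41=56.34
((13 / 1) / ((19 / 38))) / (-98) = -13 / 49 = -0.27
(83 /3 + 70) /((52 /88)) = 6446 /39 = 165.28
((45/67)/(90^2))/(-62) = -1/747720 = -0.00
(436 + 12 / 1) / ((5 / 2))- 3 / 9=2683 / 15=178.87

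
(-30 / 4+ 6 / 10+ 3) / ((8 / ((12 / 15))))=-39 / 100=-0.39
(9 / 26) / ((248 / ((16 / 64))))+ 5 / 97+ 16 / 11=41457347 / 27520064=1.51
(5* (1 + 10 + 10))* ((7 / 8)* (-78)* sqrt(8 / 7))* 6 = -12285* sqrt(14) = -45966.26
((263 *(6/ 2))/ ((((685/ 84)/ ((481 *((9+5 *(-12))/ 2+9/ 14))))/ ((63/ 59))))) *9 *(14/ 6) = -1048364769816/ 40415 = -25939991.83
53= 53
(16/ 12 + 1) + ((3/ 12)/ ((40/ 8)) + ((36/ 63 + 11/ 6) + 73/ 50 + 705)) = 1493621/ 2100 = 711.25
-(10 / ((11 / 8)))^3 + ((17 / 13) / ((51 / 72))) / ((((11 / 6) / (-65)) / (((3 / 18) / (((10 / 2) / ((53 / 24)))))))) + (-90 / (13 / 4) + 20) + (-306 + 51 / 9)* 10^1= -176517437 / 51909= -3400.52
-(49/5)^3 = -117649/125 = -941.19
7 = 7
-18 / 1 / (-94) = 9 / 47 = 0.19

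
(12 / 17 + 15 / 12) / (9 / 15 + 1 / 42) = 13965 / 4454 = 3.14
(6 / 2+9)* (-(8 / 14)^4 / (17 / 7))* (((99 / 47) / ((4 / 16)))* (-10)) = 12165120 / 274057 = 44.39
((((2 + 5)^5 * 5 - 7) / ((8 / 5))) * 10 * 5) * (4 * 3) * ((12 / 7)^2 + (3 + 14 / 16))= 3005876625 / 14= 214705473.21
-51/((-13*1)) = 51/13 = 3.92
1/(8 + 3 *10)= 1/38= 0.03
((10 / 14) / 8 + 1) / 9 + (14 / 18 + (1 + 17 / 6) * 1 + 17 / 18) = 2861 / 504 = 5.68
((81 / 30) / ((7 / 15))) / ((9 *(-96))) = -3 / 448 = -0.01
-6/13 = -0.46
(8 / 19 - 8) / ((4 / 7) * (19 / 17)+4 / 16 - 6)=22848 / 15409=1.48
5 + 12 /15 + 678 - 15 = 668.80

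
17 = 17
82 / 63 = 1.30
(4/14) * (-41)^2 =3362/7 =480.29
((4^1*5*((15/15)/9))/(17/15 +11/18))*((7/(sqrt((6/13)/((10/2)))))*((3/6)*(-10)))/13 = -11.29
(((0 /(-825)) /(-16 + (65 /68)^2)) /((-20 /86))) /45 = 0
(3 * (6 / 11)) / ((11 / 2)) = 36 / 121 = 0.30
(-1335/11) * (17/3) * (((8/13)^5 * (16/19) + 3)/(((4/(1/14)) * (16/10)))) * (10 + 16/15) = -13617779853155/52147359264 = -261.14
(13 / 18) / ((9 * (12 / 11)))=143 / 1944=0.07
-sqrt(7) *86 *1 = -86 *sqrt(7) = -227.53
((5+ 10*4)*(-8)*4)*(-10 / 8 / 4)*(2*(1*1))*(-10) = -9000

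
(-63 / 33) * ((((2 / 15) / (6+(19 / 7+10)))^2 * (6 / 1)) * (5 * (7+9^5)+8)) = -810270272 / 4719275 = -171.69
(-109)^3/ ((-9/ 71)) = 91947059/ 9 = 10216339.89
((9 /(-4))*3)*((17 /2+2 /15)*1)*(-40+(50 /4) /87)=1077699 /464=2322.63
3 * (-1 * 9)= -27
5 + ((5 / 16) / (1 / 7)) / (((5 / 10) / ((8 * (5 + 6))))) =390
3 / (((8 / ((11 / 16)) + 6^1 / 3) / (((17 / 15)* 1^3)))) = 187 / 750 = 0.25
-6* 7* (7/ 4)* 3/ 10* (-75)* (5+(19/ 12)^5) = 911463455/ 36864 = 24725.03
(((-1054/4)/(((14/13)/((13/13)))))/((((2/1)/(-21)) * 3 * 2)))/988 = 527/1216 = 0.43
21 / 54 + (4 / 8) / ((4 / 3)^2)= 193 / 288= 0.67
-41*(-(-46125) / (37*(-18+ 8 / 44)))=20802375 / 7252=2868.50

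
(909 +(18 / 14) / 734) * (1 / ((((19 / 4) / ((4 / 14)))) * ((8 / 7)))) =4670451 / 97622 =47.84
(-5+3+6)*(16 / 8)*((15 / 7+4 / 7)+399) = 3213.71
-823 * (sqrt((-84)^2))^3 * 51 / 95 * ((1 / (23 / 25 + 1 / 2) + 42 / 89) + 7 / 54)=-341939536.77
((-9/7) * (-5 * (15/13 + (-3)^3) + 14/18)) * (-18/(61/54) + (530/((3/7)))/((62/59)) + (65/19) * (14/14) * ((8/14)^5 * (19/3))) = -240795667679719/1239499443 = -194268.48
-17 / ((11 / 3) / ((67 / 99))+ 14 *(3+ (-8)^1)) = 1139 / 4327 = 0.26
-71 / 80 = -0.89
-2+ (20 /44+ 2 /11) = -15 /11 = -1.36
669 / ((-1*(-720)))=223 / 240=0.93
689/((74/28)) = 9646/37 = 260.70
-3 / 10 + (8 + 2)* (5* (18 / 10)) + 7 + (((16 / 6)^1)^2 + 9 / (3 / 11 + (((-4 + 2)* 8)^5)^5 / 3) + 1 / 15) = 130363920076870883420519460937551593 / 1254974094225947107481736173321430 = 103.88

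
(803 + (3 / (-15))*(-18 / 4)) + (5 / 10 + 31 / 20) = 805.95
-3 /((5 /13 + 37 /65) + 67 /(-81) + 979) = -15795 /5155102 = -0.00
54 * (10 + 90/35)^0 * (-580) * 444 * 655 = -9108482400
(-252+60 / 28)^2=3059001 / 49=62428.59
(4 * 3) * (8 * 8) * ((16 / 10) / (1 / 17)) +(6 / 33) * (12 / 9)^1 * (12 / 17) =19531936 / 935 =20889.77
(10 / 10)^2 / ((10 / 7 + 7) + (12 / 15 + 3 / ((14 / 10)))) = 35 / 398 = 0.09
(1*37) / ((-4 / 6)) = -111 / 2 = -55.50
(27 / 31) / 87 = 9 / 899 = 0.01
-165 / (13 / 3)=-495 / 13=-38.08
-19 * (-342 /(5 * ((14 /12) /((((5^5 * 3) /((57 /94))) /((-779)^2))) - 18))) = 2290545000 /48984853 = 46.76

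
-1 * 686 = -686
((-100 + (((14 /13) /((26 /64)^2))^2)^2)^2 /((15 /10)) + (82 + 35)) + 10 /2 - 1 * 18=1061876911239889799808803953064648 /542800770374370512771595361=1956292.20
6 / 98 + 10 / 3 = 499 / 147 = 3.39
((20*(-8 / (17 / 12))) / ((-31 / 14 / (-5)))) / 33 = -44800 / 5797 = -7.73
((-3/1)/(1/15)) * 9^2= -3645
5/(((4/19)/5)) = 475/4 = 118.75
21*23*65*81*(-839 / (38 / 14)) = -14935009635 / 19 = -786053138.68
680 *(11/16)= 935/2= 467.50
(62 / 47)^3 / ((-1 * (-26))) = 119164 / 1349699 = 0.09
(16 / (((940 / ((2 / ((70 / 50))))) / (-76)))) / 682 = -304 / 112189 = -0.00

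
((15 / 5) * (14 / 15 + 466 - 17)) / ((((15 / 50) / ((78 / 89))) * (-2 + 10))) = 87737 / 178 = 492.90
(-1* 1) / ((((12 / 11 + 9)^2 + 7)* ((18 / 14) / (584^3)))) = -10543916768 / 7407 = -1423507.06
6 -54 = -48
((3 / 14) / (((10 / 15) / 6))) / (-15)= -9 / 70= -0.13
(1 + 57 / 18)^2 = 625 / 36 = 17.36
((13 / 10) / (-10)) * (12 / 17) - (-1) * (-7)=-3014 / 425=-7.09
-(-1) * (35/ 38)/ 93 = 35/ 3534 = 0.01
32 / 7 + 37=291 / 7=41.57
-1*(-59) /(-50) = -59 /50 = -1.18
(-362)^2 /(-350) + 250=-21772 /175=-124.41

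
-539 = -539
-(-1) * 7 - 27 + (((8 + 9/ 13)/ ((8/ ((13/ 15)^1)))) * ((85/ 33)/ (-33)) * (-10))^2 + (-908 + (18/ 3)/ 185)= -927.43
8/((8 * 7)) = 1/7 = 0.14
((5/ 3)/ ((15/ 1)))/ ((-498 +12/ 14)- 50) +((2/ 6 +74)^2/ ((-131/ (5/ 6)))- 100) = -915414463/ 6773355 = -135.15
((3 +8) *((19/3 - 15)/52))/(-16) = 11/96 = 0.11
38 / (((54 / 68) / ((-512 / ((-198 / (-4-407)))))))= -45313024 / 891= -50856.37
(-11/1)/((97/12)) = -132/97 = -1.36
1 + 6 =7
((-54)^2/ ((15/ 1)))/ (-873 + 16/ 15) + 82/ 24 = 501247/ 156948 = 3.19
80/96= 5/6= 0.83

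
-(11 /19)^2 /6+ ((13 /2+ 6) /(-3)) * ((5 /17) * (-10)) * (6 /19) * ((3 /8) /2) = 98647 /147288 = 0.67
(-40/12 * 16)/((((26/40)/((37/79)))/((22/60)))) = -130240/9243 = -14.09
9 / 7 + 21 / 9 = 76 / 21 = 3.62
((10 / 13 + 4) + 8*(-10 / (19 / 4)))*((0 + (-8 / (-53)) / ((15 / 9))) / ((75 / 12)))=-286272 / 1636375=-0.17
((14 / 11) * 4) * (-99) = -504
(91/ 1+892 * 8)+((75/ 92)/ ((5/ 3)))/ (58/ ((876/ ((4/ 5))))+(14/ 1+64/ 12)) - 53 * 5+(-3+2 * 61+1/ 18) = 41487542489/ 5858928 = 7081.08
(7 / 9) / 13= 7 / 117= 0.06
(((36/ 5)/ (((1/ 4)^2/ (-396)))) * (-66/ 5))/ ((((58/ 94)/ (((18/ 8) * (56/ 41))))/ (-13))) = -1158973111296/ 29725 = -38989843.95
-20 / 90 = -2 / 9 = -0.22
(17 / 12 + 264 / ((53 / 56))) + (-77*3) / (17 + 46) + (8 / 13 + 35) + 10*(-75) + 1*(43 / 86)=-1204899 / 2756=-437.19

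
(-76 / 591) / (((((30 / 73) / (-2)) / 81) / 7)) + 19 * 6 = 461814 / 985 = 468.85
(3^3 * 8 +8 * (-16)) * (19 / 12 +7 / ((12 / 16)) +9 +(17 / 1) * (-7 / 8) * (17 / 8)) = -24695 / 24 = -1028.96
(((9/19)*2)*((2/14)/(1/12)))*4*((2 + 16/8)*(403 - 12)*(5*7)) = 6756480/19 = 355604.21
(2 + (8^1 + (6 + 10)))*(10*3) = 780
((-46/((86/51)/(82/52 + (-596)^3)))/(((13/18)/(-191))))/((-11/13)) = 1805017927598.92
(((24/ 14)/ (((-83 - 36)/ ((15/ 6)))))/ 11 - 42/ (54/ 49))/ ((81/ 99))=-3143179/ 67473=-46.58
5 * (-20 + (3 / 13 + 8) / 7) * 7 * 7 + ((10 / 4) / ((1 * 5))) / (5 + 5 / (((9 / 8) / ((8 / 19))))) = -140892027 / 30550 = -4611.85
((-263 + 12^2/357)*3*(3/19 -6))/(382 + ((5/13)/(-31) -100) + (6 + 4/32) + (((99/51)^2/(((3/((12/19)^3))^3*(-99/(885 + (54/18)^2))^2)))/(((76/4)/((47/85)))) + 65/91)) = 15643201746995597525367240/981728550741199434663409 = 15.93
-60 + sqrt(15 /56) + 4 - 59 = -115 + sqrt(210) /28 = -114.48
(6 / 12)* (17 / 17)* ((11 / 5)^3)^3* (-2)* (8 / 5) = -18863581528 / 9765625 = -1931.63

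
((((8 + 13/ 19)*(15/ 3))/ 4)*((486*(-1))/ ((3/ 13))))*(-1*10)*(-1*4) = -17374500/ 19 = -914447.37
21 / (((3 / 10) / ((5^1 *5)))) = 1750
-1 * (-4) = 4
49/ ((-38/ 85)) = -4165/ 38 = -109.61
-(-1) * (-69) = -69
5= 5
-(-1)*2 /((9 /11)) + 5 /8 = 221 /72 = 3.07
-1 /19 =-0.05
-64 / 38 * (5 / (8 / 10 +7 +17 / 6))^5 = -2430000000000 / 62763480094381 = -0.04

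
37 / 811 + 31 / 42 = 26695 / 34062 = 0.78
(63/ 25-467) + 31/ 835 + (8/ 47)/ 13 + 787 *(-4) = -9215037439/ 2550925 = -3612.43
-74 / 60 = -37 / 30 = -1.23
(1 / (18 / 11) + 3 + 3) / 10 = 119 / 180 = 0.66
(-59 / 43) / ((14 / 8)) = -236 / 301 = -0.78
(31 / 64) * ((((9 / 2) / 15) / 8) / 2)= 93 / 10240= 0.01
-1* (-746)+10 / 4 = 1497 / 2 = 748.50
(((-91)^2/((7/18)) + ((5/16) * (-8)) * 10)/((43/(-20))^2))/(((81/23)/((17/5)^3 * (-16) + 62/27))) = -818617.40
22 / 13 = 1.69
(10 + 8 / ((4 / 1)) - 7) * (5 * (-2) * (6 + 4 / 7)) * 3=-6900 / 7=-985.71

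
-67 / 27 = -2.48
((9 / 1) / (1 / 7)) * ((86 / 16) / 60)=903 / 160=5.64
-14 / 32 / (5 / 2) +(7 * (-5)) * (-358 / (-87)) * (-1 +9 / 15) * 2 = 400351 / 3480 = 115.04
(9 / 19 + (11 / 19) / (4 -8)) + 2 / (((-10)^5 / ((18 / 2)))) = 312329 / 950000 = 0.33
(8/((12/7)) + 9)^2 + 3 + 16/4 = 1744/9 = 193.78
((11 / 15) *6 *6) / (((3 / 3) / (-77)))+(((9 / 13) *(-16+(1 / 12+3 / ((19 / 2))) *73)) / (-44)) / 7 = -3092990781 / 1521520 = -2032.83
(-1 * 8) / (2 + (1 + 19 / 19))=-2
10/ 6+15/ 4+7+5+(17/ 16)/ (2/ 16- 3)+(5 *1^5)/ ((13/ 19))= 87385/ 3588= 24.35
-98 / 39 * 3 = -98 / 13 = -7.54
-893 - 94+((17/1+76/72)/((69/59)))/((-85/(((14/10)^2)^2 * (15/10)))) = -1738468067/1759500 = -988.05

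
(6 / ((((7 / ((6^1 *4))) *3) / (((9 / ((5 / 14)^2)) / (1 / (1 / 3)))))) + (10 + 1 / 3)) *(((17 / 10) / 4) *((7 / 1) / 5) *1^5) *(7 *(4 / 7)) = 1531649 / 3750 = 408.44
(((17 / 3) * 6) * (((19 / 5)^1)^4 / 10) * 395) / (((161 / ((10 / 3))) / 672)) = 11201350592 / 2875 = 3896121.95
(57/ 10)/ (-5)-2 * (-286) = 28543/ 50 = 570.86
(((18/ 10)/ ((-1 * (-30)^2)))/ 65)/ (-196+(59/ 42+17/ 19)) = 399/ 2511811250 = 0.00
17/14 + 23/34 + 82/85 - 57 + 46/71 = -2259966/42245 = -53.50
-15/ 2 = -7.50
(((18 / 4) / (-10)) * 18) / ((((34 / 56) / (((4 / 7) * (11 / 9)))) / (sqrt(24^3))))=-38016 * sqrt(6) / 85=-1095.53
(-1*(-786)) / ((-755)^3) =-0.00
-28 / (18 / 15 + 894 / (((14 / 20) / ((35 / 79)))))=-5530 / 111987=-0.05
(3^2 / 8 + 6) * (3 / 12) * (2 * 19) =1083 / 16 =67.69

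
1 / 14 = 0.07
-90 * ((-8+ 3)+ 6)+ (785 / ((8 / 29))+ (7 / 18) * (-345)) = 62915 / 24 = 2621.46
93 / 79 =1.18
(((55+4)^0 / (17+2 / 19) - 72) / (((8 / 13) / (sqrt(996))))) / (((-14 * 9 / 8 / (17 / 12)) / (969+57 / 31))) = 332290772 * sqrt(249) / 16275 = 322178.80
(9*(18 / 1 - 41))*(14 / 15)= -966 / 5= -193.20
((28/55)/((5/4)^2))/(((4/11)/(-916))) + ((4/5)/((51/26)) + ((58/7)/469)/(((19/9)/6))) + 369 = -179452198309/397653375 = -451.28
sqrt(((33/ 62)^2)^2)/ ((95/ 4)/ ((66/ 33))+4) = 2178/ 122047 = 0.02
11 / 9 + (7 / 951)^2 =1.22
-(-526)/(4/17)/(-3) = -4471/6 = -745.17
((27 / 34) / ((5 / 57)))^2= 2368521 / 28900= 81.96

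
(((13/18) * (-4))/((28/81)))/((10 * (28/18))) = -1053/1960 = -0.54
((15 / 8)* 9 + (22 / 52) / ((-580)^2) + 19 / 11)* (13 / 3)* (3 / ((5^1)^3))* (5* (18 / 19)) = 9.16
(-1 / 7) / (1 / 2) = -2 / 7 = -0.29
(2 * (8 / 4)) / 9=4 / 9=0.44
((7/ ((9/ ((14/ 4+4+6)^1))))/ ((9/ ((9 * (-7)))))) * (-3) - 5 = 431/ 2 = 215.50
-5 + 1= -4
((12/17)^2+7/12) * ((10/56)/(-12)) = -0.02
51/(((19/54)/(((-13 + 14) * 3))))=8262/19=434.84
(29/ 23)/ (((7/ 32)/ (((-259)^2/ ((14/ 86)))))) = 54628576/ 23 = 2375155.48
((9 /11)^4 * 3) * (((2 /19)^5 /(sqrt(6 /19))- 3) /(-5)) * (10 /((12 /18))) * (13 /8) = 2302911 /117128- 511758 * sqrt(114) /36252565459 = 19.66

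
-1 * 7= -7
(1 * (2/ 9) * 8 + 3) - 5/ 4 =127/ 36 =3.53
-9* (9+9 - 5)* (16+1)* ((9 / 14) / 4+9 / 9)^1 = -129285 / 56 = -2308.66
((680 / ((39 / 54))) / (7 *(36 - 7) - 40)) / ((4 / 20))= 61200 / 2119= 28.88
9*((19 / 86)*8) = 684 / 43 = 15.91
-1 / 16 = -0.06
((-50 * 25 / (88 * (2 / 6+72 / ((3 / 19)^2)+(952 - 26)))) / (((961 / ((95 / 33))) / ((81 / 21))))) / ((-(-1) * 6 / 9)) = -4809375 / 74513795048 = -0.00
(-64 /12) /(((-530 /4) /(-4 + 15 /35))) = -160 /1113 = -0.14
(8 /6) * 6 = 8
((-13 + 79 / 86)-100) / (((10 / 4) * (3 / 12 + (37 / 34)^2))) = -5571342 / 178235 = -31.26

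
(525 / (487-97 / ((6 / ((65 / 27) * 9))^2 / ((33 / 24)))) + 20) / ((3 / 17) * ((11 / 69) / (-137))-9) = -1702215164770 / 782415819947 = -2.18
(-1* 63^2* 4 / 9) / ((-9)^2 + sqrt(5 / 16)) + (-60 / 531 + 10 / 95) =-7691031518 / 353017473 + 7056* sqrt(5) / 104971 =-21.64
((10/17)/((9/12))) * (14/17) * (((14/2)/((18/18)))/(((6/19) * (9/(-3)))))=-37240/7803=-4.77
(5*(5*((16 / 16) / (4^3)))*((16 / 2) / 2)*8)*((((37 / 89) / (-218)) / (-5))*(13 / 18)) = 2405 / 698472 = 0.00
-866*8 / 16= -433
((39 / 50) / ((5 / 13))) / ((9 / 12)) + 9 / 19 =3.18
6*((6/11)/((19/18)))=648/209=3.10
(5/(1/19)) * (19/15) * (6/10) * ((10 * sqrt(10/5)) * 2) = 1444 * sqrt(2) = 2042.12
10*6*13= 780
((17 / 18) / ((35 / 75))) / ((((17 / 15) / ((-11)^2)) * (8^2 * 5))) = 605 / 896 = 0.68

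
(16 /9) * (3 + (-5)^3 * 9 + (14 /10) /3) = -269168 /135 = -1993.84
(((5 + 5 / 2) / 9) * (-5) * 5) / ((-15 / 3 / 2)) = 8.33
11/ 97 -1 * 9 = -862/ 97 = -8.89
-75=-75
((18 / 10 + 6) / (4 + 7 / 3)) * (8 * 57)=2808 / 5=561.60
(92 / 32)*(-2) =-23 / 4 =-5.75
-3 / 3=-1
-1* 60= -60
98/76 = 49/38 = 1.29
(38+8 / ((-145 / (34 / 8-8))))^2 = 1227664 / 841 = 1459.77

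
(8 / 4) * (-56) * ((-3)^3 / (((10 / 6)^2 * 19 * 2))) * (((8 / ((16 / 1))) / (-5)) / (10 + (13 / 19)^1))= -972 / 3625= -0.27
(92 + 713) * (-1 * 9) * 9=-65205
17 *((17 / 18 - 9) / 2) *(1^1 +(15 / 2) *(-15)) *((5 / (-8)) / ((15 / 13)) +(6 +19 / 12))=92898455 / 1728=53760.68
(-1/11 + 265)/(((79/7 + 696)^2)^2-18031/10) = 69965140/66094357830111369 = 0.00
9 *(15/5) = 27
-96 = -96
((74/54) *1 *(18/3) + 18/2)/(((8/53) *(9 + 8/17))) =139655/11592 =12.05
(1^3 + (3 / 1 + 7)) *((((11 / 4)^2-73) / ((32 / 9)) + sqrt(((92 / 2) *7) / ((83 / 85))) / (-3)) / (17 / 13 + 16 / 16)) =-449163 / 5120-143 *sqrt(2271710) / 7470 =-116.58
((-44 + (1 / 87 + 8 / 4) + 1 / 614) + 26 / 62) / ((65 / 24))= -15.35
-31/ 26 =-1.19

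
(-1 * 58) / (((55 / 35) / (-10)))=4060 / 11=369.09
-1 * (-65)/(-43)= -65/43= -1.51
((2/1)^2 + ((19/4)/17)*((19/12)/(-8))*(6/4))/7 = 17047/30464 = 0.56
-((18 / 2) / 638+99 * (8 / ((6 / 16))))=-1347465 / 638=-2112.01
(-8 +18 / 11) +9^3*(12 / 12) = 7949 / 11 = 722.64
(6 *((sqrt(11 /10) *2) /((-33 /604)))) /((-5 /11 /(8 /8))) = 1208 *sqrt(110) /25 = 506.78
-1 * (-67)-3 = 64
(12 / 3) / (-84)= -0.05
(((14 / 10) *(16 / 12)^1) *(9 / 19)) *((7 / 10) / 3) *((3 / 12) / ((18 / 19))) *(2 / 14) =7 / 900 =0.01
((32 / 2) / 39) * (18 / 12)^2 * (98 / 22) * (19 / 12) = 931 / 143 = 6.51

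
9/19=0.47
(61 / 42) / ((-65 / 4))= -122 / 1365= -0.09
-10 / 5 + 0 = -2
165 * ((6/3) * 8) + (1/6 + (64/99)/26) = 6795853/2574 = 2640.19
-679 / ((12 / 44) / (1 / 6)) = -414.94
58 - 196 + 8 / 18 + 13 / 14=-17215 / 126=-136.63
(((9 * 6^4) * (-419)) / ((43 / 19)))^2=8622441763266816 / 1849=4663300034216.77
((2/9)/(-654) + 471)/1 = 1386152/2943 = 471.00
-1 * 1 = -1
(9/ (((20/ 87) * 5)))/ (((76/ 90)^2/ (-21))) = -230.59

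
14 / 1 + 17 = 31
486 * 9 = 4374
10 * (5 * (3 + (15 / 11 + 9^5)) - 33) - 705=32467965 / 11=2951633.18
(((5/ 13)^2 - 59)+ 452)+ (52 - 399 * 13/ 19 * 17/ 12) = 39477/ 676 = 58.40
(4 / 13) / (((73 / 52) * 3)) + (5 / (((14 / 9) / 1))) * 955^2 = 8988006599 / 3066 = 2931509.00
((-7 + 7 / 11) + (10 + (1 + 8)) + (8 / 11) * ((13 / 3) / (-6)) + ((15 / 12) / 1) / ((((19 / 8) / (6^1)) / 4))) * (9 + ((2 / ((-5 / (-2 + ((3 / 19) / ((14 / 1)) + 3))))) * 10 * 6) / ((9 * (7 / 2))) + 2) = 120883901 / 477603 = 253.11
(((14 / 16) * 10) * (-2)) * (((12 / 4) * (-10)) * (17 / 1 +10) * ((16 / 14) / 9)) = 1800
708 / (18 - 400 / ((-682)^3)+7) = 28073489268 / 991295575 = 28.32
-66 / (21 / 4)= -88 / 7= -12.57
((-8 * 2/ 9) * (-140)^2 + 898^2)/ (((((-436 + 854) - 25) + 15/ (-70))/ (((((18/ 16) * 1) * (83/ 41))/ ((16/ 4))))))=1008621229/ 901836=1118.41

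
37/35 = 1.06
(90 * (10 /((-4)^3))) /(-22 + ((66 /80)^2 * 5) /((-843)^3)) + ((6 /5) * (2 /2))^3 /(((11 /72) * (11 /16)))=11012367180574692 /644340710806375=17.09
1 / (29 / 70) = 70 / 29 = 2.41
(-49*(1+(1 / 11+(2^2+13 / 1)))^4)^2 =5904957433919037280801 / 214358881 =27547062227475.60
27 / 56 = 0.48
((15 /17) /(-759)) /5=-1 /4301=-0.00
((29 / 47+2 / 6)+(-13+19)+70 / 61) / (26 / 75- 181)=-1741250 / 38844983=-0.04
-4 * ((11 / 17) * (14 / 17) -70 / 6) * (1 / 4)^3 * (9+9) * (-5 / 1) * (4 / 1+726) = -52850175 / 1156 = -45718.14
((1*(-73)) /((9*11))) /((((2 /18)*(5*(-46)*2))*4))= 73 /20240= 0.00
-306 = -306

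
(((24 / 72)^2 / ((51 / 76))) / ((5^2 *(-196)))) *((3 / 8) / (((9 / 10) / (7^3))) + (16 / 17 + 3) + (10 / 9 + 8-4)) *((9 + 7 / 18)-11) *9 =10249151 / 137644920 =0.07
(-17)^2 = 289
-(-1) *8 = 8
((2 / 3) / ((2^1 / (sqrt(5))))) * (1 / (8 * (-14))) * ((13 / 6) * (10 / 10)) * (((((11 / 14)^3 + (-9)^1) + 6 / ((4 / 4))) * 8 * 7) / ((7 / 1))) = 89713 * sqrt(5) / 691488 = 0.29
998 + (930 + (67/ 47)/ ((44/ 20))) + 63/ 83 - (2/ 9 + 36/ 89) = 66295478662/ 34371711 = 1928.78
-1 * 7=-7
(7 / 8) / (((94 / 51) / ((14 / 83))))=2499 / 31208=0.08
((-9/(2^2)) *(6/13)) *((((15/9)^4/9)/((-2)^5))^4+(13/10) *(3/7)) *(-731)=4221457453155274643377/9981312541371924480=422.94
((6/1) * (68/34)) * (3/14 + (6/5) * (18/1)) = 9162/35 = 261.77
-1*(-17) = 17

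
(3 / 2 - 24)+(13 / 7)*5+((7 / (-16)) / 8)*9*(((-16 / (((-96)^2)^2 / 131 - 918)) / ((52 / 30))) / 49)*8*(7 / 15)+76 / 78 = -6997711075 / 571711868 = -12.24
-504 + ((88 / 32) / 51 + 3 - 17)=-105661 / 204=-517.95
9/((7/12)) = 108/7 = 15.43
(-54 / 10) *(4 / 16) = -27 / 20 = -1.35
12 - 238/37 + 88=3462/37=93.57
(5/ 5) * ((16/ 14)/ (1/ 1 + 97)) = 0.01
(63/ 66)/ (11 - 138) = -21/ 2794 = -0.01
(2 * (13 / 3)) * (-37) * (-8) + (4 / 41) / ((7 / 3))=2208788 / 861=2565.38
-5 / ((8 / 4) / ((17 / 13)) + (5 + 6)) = -85 / 213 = -0.40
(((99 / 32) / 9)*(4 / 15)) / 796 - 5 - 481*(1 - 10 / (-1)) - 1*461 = -549908629 / 95520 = -5757.00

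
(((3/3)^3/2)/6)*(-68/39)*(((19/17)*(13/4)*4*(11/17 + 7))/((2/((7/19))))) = -2.97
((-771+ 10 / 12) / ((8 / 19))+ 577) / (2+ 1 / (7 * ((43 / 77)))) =-2584429 / 4656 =-555.07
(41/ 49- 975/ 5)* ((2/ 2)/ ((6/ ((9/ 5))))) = -14271/ 245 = -58.25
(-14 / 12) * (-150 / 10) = 35 / 2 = 17.50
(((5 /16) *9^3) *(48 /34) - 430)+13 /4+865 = 51671 /68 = 759.87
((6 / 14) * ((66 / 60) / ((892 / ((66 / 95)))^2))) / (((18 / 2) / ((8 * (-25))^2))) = 159720 / 125665183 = 0.00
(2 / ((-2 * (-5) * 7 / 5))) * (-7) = -1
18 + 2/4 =37/2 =18.50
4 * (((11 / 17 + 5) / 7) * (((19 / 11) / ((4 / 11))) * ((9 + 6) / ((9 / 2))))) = 51.09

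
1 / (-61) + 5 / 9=296 / 549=0.54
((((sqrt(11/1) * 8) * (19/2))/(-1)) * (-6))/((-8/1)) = -57 * sqrt(11) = -189.05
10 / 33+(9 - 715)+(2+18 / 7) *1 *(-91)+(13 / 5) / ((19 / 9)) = -3512659 / 3135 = -1120.47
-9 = -9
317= 317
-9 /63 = -1 /7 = -0.14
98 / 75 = 1.31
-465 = -465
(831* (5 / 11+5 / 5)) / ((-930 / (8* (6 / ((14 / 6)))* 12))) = -3829248 / 11935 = -320.84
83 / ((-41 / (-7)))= 581 / 41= 14.17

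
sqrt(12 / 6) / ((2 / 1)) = sqrt(2) / 2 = 0.71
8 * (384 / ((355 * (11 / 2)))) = 6144 / 3905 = 1.57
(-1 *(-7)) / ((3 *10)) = 0.23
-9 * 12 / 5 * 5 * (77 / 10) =-4158 / 5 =-831.60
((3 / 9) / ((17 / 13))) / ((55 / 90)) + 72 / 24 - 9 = -1044 / 187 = -5.58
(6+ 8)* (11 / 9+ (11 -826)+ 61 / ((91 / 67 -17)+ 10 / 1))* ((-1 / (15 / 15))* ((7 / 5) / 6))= 436373 / 162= 2693.66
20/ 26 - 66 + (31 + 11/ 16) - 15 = -10097/ 208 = -48.54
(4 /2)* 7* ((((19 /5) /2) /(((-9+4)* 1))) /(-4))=133 /100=1.33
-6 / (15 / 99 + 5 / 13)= -1287 / 115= -11.19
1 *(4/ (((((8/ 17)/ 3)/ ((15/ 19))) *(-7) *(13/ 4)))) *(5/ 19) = -7650/ 32851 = -0.23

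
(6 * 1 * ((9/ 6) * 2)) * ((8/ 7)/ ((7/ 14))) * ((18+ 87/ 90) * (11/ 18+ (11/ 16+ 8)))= 761891/ 105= 7256.10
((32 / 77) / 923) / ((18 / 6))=32 / 213213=0.00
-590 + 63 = -527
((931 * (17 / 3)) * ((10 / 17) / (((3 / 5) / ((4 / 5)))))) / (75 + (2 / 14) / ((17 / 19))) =553945 / 10062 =55.05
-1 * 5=-5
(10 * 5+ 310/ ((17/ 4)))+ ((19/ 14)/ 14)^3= 15736846843/ 128002112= 122.94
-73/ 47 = -1.55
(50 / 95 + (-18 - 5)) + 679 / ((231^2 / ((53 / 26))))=-84532867 / 3765762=-22.45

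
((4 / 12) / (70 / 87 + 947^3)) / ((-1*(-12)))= 29 / 886646361252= 0.00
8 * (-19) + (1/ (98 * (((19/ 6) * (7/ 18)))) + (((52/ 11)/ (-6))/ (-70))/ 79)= -151.99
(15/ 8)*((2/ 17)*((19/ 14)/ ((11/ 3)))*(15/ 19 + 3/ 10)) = 0.09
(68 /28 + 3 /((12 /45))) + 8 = 607 /28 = 21.68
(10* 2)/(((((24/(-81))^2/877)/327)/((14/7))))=1045309455/8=130663681.88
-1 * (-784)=784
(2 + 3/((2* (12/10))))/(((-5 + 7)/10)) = 65/4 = 16.25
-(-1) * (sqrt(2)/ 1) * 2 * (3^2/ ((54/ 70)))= 70 * sqrt(2)/ 3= 33.00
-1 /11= -0.09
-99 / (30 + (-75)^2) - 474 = -893523 / 1885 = -474.02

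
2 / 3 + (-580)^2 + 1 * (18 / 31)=31285316 / 93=336401.25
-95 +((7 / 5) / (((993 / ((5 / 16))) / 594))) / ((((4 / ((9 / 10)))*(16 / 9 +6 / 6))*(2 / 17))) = -502165739 / 5296000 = -94.82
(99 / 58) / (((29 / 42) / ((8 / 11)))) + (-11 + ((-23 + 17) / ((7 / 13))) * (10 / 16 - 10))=95.26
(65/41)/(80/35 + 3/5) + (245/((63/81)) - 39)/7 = 1158841/28987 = 39.98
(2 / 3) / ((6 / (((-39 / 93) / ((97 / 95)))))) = -0.05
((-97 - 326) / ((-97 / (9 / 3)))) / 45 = 141 / 485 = 0.29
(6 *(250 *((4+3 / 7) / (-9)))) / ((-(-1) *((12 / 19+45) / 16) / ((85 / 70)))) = -2356000 / 7497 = -314.26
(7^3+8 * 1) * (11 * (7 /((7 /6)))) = 23166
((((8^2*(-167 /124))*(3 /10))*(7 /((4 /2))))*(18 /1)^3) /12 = -6817608 /155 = -43984.57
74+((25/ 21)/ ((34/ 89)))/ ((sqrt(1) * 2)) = 107897/ 1428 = 75.56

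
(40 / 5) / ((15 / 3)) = 8 / 5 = 1.60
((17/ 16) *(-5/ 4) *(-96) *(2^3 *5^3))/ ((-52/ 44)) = -1402500/ 13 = -107884.62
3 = 3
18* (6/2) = 54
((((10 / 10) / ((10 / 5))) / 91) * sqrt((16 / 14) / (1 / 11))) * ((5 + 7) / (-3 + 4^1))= 12 * sqrt(154) / 637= 0.23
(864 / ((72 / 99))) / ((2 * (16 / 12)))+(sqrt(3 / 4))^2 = 1785 / 4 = 446.25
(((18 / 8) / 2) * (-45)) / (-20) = 81 / 32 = 2.53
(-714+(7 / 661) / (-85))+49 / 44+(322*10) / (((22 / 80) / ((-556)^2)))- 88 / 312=348987879652601543 / 96413460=3619700814.10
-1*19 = -19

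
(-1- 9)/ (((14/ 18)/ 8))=-102.86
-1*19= -19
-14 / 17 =-0.82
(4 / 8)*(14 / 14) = 1 / 2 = 0.50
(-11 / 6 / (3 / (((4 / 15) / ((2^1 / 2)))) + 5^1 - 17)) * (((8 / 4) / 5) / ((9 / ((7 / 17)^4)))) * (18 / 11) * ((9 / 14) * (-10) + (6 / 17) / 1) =-0.03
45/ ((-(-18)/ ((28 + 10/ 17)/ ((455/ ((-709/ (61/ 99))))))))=-17056413/ 94367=-180.75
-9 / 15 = -3 / 5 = -0.60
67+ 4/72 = 1207/18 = 67.06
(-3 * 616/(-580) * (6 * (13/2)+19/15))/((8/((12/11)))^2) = 19026/7975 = 2.39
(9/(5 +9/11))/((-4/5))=-1.93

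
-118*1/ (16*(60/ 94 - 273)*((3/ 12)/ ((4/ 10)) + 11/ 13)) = 36049/ 1958553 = 0.02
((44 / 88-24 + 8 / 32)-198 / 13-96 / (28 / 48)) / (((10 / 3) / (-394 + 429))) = -221733 / 104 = -2132.05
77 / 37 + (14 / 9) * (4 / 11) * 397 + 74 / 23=19365823 / 84249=229.86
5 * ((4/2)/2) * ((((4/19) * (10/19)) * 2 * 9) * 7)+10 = 28810/361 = 79.81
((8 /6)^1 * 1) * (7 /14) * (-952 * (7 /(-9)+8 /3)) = -32368 /27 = -1198.81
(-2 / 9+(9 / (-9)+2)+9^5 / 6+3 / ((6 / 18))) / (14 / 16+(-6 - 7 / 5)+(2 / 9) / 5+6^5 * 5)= 3546460 / 13994467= 0.25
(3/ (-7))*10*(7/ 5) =-6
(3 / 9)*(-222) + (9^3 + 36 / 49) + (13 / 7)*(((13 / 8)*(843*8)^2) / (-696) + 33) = -279213703 / 1421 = -196490.99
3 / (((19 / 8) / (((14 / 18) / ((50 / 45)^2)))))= 378 / 475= 0.80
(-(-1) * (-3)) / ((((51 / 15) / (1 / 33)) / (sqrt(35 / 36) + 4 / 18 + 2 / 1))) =-100 / 1683 - 5 * sqrt(35) / 1122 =-0.09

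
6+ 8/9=6.89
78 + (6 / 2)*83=327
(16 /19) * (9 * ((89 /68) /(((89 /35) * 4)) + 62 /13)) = 155871 /4199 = 37.12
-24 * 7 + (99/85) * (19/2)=-26679/170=-156.94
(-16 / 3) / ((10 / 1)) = -8 / 15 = -0.53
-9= -9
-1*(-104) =104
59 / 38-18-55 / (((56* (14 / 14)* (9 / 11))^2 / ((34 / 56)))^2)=-15808415844375205 / 961151414501376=-16.45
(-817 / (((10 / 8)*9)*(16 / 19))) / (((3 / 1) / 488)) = -14028.19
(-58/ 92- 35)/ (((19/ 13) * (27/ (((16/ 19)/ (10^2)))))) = -42614/ 5604525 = -0.01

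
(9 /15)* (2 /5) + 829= 20731 /25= 829.24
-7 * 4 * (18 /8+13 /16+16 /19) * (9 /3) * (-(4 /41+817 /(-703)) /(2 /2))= -2118795 /6068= -349.18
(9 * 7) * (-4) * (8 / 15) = -672 / 5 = -134.40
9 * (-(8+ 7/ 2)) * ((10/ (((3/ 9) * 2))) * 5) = -15525/ 2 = -7762.50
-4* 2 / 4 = -2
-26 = -26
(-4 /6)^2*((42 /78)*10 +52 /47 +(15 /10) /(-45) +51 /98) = 12534992 /4041765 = 3.10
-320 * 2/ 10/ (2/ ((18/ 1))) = -576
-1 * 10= -10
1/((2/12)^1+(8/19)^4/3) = 5.65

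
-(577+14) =-591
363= 363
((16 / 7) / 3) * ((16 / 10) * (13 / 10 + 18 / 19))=3904 / 1425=2.74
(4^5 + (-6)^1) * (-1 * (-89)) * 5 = 453010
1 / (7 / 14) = 2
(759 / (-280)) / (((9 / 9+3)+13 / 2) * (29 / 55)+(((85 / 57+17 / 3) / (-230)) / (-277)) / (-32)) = -1010638101 / 2064126239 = -0.49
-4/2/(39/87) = -58/13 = -4.46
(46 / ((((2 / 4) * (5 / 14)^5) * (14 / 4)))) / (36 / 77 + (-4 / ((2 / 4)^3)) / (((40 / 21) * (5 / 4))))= -272138944 / 780375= -348.73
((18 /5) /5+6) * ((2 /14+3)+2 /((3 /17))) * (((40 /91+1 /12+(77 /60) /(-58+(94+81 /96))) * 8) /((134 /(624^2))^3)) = 367139396847793027940352 /34474958875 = 10649451335938.48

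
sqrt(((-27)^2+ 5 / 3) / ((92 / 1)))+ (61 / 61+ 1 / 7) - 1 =2.96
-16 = -16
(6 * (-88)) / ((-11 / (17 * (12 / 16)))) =612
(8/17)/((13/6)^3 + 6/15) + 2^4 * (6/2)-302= -49289966/194089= -253.96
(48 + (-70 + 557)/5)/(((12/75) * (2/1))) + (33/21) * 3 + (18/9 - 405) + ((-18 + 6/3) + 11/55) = 11281/280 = 40.29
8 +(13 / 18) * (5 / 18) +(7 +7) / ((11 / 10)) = 74587 / 3564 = 20.93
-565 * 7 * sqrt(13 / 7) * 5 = -2825 * sqrt(91) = -26948.78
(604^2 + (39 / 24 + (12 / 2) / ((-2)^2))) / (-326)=-2918553 / 2608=-1119.08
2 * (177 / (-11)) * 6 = -2124 / 11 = -193.09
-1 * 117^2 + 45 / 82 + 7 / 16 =-8979337 / 656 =-13688.01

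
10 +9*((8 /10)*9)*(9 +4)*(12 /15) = 17098 /25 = 683.92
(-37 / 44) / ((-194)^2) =-37 / 1655984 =-0.00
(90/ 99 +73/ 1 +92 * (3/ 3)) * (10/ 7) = 18250/ 77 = 237.01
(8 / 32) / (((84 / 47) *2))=47 / 672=0.07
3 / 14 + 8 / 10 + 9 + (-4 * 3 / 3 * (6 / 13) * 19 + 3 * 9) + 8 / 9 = 23147 / 8190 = 2.83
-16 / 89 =-0.18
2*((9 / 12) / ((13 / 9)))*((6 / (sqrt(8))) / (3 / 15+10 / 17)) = 6885*sqrt(2) / 3484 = 2.79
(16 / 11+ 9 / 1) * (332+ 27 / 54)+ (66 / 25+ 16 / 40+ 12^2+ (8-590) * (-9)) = 8861.18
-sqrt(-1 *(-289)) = -17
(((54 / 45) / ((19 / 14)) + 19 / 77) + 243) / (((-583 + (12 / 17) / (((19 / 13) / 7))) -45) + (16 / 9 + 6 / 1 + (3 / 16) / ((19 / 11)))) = -4371682464 / 11043909415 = -0.40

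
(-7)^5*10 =-168070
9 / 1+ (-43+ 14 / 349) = -33.96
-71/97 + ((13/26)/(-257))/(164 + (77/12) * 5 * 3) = -18995321/25951089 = -0.73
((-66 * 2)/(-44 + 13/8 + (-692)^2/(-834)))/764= 110088/392852429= 0.00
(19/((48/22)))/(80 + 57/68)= 3553/32982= 0.11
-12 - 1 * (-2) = -10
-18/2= -9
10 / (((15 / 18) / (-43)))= -516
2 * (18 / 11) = 36 / 11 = 3.27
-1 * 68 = -68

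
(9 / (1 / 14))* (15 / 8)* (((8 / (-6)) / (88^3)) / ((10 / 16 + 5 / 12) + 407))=-135 / 119172416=-0.00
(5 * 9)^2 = 2025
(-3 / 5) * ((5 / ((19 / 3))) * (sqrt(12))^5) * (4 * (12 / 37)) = -124416 * sqrt(3) / 703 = -306.54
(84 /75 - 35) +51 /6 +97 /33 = -37027 /1650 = -22.44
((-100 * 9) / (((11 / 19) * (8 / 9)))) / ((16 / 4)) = -38475 / 88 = -437.22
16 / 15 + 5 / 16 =1.38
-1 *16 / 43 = -16 / 43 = -0.37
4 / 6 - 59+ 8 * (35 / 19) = -2485 / 57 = -43.60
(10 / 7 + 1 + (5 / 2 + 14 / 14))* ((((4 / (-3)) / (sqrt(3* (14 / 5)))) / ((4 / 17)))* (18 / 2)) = -1411* sqrt(210) / 196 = -104.32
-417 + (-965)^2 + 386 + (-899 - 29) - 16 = 930250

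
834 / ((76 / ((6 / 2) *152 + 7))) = 193071 / 38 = 5080.82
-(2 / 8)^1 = -1 / 4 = -0.25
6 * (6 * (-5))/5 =-36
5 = 5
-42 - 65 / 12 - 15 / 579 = -109877 / 2316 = -47.44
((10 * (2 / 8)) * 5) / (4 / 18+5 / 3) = 225 / 34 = 6.62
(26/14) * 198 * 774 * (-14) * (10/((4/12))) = -119536560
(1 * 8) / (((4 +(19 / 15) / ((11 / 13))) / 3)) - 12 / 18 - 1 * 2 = 4624 / 2721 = 1.70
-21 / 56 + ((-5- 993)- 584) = -12659 / 8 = -1582.38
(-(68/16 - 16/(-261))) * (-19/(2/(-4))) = -85519/522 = -163.83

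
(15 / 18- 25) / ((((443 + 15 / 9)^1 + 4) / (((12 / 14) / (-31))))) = 435 / 292082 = 0.00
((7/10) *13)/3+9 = 361/30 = 12.03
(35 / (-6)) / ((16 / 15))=-175 / 32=-5.47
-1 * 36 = -36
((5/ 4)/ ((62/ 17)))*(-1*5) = -425/ 248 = -1.71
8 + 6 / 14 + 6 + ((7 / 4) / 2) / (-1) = 759 / 56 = 13.55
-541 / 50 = -10.82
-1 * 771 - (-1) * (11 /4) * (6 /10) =-15387 /20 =-769.35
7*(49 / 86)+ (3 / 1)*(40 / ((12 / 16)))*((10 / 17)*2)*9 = 2482631 / 1462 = 1698.11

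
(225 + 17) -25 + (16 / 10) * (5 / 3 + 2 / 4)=3307 / 15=220.47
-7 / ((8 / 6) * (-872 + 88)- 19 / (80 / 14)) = 120 / 17977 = 0.01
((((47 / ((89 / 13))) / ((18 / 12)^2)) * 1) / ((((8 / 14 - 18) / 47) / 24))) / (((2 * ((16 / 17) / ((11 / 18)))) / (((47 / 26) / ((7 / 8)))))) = -19414901 / 146583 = -132.45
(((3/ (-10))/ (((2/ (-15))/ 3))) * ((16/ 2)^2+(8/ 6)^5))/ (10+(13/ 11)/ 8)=364672/ 8037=45.37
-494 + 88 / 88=-493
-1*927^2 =-859329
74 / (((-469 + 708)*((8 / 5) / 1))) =185 / 956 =0.19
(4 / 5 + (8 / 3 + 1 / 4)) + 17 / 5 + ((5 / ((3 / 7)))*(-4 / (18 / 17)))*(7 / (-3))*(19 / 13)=3315277 / 21060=157.42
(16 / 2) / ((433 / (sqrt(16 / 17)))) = 32 * sqrt(17) / 7361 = 0.02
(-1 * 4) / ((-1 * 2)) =2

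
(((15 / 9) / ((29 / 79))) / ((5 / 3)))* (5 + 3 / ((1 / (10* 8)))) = 19355 / 29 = 667.41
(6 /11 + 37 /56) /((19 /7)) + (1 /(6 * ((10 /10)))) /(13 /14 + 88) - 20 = -122111591 /6244920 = -19.55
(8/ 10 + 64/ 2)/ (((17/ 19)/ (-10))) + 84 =-282.59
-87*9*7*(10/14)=-3915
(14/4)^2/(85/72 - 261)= -882/18707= -0.05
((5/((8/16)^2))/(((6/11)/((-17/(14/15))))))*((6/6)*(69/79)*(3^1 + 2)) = -1612875/553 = -2916.59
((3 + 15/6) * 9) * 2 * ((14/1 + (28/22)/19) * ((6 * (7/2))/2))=277830/19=14622.63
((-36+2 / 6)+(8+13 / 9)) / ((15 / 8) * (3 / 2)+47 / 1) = -3776 / 7173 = -0.53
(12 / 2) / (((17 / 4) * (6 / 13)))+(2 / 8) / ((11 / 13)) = 2509 / 748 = 3.35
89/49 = 1.82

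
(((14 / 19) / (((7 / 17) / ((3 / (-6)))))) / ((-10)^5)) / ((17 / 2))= 1 / 950000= 0.00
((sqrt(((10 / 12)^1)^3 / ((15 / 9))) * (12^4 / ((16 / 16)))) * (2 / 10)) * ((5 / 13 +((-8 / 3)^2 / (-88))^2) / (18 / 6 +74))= 3189568 * sqrt(2) / 363363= 12.41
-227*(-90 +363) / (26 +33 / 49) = -3036579 / 1307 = -2323.32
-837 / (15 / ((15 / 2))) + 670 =503 / 2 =251.50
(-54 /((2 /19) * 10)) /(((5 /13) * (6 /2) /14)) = -15561 /25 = -622.44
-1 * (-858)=858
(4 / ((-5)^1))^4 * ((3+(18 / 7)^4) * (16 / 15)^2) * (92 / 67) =225454063616 / 7540640625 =29.90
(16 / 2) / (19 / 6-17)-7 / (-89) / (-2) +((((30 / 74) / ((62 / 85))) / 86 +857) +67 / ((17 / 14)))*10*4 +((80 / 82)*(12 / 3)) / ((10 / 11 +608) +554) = 29630967501842438665 / 812103177988362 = 36486.70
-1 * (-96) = 96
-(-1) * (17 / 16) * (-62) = -527 / 8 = -65.88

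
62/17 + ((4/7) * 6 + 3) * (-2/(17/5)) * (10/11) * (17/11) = -1.67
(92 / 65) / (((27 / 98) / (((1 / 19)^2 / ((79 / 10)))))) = 18032 / 10010169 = 0.00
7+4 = 11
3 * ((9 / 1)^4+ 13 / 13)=19686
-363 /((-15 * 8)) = 121 /40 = 3.02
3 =3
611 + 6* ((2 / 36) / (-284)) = 520571 / 852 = 611.00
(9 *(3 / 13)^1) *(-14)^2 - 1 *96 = 4044 / 13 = 311.08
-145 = -145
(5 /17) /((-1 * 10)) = -1 /34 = -0.03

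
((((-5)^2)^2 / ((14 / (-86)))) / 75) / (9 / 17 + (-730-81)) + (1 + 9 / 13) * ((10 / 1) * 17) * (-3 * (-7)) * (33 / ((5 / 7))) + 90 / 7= 1049925419579 / 3761394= 279132.00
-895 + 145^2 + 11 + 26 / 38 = 382692 / 19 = 20141.68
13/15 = 0.87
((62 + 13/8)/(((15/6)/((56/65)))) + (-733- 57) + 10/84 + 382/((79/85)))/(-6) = 384908557/6470100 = 59.49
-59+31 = -28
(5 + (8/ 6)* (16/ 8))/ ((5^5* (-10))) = -23/ 93750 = -0.00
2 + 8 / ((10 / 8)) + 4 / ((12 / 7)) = 161 / 15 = 10.73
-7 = -7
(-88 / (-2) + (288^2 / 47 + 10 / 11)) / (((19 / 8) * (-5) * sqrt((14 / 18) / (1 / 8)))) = -5613612 * sqrt(14) / 343805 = -61.09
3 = 3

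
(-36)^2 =1296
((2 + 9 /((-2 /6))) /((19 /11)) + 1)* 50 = -12800 /19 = -673.68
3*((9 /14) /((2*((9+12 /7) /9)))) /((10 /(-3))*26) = -243 /26000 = -0.01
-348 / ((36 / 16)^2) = -1856 / 27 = -68.74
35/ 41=0.85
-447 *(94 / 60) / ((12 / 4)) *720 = -168072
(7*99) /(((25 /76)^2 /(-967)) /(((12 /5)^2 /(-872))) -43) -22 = -23534680862 /617341469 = -38.12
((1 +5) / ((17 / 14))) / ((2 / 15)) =630 / 17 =37.06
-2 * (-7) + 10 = 24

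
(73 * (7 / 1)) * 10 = 5110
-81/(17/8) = -648/17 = -38.12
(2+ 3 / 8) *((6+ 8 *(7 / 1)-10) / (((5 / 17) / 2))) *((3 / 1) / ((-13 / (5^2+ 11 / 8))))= -204459 / 40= -5111.48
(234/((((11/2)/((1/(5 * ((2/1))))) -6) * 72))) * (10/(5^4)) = 13/12250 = 0.00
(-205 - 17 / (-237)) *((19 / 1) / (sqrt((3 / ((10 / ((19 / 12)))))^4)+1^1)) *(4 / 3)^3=-94493900800 / 12548439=-7530.33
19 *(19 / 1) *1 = 361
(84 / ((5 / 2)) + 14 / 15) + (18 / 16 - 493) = -54881 / 120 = -457.34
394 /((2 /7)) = 1379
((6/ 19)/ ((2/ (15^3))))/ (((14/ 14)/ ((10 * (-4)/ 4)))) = -101250/ 19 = -5328.95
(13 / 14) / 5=13 / 70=0.19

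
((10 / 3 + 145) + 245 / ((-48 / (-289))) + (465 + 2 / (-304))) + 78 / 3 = 642787 / 304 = 2114.43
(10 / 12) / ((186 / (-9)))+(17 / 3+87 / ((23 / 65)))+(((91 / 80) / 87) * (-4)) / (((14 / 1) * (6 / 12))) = 251.49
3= 3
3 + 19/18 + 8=217/18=12.06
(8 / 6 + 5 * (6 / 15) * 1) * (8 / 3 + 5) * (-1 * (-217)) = 49910 / 9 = 5545.56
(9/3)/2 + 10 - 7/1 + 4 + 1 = 19/2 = 9.50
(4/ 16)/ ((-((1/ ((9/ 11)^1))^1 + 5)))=-9/ 224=-0.04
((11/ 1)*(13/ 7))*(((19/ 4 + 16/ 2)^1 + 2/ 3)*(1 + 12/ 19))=101959/ 228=447.19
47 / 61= 0.77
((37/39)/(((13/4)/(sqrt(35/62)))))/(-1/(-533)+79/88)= 266992 * sqrt(2170)/51013755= 0.24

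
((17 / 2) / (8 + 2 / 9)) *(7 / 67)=1071 / 9916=0.11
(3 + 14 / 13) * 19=1007 / 13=77.46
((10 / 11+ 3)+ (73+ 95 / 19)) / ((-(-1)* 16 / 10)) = 4505 / 88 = 51.19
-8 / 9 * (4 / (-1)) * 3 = 32 / 3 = 10.67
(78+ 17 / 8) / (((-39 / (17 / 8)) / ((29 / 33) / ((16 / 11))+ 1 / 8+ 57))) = -30195587 / 119808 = -252.03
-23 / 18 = -1.28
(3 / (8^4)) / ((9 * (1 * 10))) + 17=2088961 / 122880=17.00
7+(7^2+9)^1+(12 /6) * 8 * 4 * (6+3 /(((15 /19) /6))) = 1908.20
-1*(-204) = 204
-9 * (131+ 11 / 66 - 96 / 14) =-15663 / 14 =-1118.79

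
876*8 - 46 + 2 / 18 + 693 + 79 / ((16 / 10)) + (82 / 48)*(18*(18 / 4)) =282343 / 36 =7842.86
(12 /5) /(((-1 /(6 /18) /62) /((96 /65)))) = -23808 /325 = -73.26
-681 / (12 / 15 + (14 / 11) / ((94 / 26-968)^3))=-10543690253502945 / 12386126560706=-851.25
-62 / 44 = -31 / 22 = -1.41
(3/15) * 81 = 81/5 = 16.20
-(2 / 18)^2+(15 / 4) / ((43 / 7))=8333 / 13932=0.60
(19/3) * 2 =38/3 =12.67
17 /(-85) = -1 /5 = -0.20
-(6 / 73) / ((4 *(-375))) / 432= 1 / 7884000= 0.00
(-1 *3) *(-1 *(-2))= -6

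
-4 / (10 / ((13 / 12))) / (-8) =13 / 240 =0.05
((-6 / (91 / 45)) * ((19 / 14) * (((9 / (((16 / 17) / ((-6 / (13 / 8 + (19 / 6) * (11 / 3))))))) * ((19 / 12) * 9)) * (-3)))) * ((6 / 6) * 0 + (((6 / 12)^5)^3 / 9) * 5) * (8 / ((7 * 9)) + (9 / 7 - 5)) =12638691225 / 278490447872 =0.05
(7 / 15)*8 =56 / 15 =3.73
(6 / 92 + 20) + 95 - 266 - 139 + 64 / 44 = -145971 / 506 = -288.48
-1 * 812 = -812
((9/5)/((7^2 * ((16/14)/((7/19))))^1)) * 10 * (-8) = -18/19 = -0.95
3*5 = 15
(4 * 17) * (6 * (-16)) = -6528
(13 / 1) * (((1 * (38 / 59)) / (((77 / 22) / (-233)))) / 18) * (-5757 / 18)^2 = -211935068111 / 66906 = -3167654.14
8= 8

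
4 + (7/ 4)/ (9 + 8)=279/ 68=4.10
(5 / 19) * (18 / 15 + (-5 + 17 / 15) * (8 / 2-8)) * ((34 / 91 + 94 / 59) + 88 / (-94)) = 4.52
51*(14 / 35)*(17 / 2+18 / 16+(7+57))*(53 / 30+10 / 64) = 9241999 / 3200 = 2888.12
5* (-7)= -35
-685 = -685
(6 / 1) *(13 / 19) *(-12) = -936 / 19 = -49.26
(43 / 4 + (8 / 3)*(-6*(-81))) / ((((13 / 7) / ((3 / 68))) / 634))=34796139 / 1768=19681.07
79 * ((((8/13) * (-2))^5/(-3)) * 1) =82837504/1113879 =74.37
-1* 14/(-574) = 1/41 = 0.02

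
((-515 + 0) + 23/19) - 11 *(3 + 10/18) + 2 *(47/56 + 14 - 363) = -5981275/4788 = -1249.22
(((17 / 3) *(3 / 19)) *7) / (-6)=-119 / 114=-1.04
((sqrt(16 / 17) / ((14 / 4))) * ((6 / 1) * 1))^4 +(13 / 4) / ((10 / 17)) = 365686109 / 27755560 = 13.18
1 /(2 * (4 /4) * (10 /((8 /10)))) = 1 /25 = 0.04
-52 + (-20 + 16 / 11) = -776 / 11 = -70.55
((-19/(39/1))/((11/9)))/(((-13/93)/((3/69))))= 0.12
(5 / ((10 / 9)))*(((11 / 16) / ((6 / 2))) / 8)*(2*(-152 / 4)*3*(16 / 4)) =-1881 / 16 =-117.56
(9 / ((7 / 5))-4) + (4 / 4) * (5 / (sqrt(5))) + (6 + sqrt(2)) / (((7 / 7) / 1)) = sqrt(2) + sqrt(5) + 59 / 7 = 12.08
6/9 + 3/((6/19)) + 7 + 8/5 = 563/30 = 18.77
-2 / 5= -0.40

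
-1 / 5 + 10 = 49 / 5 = 9.80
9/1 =9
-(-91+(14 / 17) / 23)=35567 / 391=90.96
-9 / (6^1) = -3 / 2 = -1.50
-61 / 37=-1.65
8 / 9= 0.89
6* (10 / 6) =10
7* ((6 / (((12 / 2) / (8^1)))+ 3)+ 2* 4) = 133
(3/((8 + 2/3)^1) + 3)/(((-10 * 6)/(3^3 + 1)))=-1.56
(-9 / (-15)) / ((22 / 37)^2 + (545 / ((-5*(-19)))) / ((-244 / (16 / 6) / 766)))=-14280039 / 1134618520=-0.01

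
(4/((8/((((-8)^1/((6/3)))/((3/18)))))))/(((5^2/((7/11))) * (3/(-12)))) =336/275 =1.22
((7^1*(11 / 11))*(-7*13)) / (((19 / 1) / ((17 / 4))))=-10829 / 76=-142.49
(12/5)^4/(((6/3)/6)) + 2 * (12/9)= 191624/1875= 102.20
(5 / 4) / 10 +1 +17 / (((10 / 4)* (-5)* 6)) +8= 5339 / 600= 8.90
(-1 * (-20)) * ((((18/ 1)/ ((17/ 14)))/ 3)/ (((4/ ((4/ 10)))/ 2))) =336/ 17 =19.76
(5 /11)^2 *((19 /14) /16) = 475 /27104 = 0.02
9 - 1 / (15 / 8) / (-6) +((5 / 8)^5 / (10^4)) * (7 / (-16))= 3430939097 / 377487360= 9.09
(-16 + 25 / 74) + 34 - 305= -21213 / 74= -286.66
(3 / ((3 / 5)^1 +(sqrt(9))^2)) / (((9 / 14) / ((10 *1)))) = 4.86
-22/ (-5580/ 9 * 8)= 11/ 2480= 0.00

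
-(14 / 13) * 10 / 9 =-140 / 117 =-1.20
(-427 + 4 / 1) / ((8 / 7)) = -2961 / 8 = -370.12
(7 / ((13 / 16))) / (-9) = -112 / 117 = -0.96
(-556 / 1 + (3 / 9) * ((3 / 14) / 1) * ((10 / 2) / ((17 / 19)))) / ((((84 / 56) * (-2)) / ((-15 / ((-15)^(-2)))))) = -148762125 / 238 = -625050.95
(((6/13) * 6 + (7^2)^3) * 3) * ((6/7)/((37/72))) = 1982197008/3367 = 588713.10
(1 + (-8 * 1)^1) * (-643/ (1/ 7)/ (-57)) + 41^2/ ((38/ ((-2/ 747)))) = -412996/ 747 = -552.87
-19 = -19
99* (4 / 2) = 198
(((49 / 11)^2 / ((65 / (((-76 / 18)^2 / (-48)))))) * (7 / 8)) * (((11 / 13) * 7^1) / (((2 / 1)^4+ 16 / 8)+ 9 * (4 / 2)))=-42471289 / 2602005120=-0.02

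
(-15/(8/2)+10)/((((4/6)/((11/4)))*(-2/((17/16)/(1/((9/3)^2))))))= -126225/1024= -123.27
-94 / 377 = -0.25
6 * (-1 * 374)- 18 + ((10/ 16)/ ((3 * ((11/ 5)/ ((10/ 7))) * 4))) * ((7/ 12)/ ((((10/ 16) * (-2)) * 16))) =-57328153/ 25344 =-2262.00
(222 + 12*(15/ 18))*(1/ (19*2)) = 116/ 19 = 6.11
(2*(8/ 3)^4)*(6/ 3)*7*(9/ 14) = 8192/ 9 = 910.22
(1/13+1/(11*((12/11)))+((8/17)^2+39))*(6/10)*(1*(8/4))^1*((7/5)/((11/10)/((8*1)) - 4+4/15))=-18.40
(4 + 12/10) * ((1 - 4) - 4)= -182/5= -36.40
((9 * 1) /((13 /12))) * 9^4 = 54506.77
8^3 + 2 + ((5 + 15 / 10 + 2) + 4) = 1053 / 2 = 526.50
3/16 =0.19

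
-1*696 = -696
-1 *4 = -4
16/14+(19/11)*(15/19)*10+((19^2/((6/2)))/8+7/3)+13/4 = 35.40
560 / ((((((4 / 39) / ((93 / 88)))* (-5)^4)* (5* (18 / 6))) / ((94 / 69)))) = 132587 / 158125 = 0.84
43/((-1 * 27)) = -1.59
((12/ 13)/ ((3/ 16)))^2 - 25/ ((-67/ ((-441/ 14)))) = 282689/ 22646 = 12.48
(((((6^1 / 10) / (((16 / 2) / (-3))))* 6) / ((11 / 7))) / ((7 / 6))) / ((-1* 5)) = 81 / 550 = 0.15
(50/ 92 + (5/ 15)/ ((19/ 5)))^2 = 2739025/ 6874884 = 0.40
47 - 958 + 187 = -724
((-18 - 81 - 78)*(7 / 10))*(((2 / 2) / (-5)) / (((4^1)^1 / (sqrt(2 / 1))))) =1239*sqrt(2) / 200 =8.76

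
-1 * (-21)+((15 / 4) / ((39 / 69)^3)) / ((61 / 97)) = 28960413 / 536068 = 54.02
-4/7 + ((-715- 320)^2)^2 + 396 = 8032661007143/7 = 1147523001020.43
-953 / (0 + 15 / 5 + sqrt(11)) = 2859 / 2 - 953 *sqrt(11) / 2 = -150.87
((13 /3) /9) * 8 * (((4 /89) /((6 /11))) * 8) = 18304 /7209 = 2.54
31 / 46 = 0.67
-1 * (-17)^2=-289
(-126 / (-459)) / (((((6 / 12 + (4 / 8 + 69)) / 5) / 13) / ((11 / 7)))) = 143 / 357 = 0.40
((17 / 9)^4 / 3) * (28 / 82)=1169294 / 807003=1.45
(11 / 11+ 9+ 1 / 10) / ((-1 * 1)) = -10.10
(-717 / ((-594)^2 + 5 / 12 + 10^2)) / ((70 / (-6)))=25812 / 148233295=0.00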